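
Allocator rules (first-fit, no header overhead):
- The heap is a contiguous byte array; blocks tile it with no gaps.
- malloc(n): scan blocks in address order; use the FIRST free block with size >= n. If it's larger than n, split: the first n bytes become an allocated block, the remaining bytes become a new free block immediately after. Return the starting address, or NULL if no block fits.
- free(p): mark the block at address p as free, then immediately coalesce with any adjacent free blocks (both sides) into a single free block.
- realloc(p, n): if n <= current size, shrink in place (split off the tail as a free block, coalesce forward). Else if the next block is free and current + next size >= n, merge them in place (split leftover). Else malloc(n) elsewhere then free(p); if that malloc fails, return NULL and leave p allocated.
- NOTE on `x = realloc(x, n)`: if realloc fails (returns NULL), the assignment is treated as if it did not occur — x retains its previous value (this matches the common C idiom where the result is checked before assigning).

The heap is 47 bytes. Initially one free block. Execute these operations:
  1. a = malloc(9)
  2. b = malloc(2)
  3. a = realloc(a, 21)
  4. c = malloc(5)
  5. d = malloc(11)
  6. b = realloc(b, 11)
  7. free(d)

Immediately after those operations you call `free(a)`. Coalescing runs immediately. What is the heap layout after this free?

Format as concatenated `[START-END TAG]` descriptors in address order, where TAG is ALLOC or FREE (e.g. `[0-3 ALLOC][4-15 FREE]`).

Op 1: a = malloc(9) -> a = 0; heap: [0-8 ALLOC][9-46 FREE]
Op 2: b = malloc(2) -> b = 9; heap: [0-8 ALLOC][9-10 ALLOC][11-46 FREE]
Op 3: a = realloc(a, 21) -> a = 11; heap: [0-8 FREE][9-10 ALLOC][11-31 ALLOC][32-46 FREE]
Op 4: c = malloc(5) -> c = 0; heap: [0-4 ALLOC][5-8 FREE][9-10 ALLOC][11-31 ALLOC][32-46 FREE]
Op 5: d = malloc(11) -> d = 32; heap: [0-4 ALLOC][5-8 FREE][9-10 ALLOC][11-31 ALLOC][32-42 ALLOC][43-46 FREE]
Op 6: b = realloc(b, 11) -> NULL (b unchanged); heap: [0-4 ALLOC][5-8 FREE][9-10 ALLOC][11-31 ALLOC][32-42 ALLOC][43-46 FREE]
Op 7: free(d) -> (freed d); heap: [0-4 ALLOC][5-8 FREE][9-10 ALLOC][11-31 ALLOC][32-46 FREE]
free(a): a = 11 -> block [11-31 ALLOC]; mark free, coalesce with adjacent free neighbors -> [0-4 ALLOC][5-8 FREE][9-10 ALLOC][11-46 FREE]

Answer: [0-4 ALLOC][5-8 FREE][9-10 ALLOC][11-46 FREE]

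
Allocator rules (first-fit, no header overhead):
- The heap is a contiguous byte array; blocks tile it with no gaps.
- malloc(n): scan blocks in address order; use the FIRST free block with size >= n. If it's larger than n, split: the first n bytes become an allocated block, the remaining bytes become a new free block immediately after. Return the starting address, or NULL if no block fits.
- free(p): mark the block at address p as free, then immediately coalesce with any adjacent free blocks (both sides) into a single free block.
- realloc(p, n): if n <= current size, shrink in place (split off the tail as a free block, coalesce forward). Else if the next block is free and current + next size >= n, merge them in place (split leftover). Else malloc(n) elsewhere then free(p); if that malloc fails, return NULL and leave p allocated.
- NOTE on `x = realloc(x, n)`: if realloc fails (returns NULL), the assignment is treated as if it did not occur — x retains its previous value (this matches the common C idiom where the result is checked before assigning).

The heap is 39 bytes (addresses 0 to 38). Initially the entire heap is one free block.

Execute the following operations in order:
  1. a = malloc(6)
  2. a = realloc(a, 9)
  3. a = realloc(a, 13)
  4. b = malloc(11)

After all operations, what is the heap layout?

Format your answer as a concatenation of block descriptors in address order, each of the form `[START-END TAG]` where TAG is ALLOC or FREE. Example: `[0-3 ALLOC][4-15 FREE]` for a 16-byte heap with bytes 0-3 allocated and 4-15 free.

Answer: [0-12 ALLOC][13-23 ALLOC][24-38 FREE]

Derivation:
Op 1: a = malloc(6) -> a = 0; heap: [0-5 ALLOC][6-38 FREE]
Op 2: a = realloc(a, 9) -> a = 0; heap: [0-8 ALLOC][9-38 FREE]
Op 3: a = realloc(a, 13) -> a = 0; heap: [0-12 ALLOC][13-38 FREE]
Op 4: b = malloc(11) -> b = 13; heap: [0-12 ALLOC][13-23 ALLOC][24-38 FREE]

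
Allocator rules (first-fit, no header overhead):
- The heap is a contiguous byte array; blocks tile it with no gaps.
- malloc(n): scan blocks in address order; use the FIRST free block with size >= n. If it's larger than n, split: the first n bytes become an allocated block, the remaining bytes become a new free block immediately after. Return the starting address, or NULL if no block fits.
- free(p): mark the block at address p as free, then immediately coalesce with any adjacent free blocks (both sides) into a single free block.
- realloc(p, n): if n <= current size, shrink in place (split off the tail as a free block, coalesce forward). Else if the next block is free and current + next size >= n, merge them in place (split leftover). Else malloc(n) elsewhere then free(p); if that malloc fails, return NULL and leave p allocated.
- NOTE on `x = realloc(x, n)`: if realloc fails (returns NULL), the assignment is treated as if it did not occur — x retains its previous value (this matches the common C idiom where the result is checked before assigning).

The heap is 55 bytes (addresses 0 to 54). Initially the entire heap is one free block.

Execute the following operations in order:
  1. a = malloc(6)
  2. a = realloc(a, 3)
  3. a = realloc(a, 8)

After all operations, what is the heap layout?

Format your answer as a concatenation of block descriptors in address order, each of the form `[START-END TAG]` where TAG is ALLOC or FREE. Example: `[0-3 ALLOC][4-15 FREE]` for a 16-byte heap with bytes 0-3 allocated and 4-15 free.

Op 1: a = malloc(6) -> a = 0; heap: [0-5 ALLOC][6-54 FREE]
Op 2: a = realloc(a, 3) -> a = 0; heap: [0-2 ALLOC][3-54 FREE]
Op 3: a = realloc(a, 8) -> a = 0; heap: [0-7 ALLOC][8-54 FREE]

Answer: [0-7 ALLOC][8-54 FREE]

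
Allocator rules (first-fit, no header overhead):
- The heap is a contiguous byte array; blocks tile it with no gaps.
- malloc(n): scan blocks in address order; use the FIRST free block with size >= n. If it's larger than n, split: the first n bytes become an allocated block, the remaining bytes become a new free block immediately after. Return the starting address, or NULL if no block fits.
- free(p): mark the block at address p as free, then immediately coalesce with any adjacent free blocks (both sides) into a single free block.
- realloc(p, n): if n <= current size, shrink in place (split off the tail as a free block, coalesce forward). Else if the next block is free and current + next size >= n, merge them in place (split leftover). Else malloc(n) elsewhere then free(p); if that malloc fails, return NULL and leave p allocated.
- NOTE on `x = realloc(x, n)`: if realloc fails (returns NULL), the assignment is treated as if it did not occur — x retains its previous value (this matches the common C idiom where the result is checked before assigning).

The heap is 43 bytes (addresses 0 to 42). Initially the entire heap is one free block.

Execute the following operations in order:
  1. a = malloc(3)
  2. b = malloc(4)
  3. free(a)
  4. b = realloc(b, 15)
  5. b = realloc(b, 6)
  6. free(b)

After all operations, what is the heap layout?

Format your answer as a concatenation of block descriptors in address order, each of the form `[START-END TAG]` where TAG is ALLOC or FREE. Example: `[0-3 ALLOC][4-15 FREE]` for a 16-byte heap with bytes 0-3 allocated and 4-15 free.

Answer: [0-42 FREE]

Derivation:
Op 1: a = malloc(3) -> a = 0; heap: [0-2 ALLOC][3-42 FREE]
Op 2: b = malloc(4) -> b = 3; heap: [0-2 ALLOC][3-6 ALLOC][7-42 FREE]
Op 3: free(a) -> (freed a); heap: [0-2 FREE][3-6 ALLOC][7-42 FREE]
Op 4: b = realloc(b, 15) -> b = 3; heap: [0-2 FREE][3-17 ALLOC][18-42 FREE]
Op 5: b = realloc(b, 6) -> b = 3; heap: [0-2 FREE][3-8 ALLOC][9-42 FREE]
Op 6: free(b) -> (freed b); heap: [0-42 FREE]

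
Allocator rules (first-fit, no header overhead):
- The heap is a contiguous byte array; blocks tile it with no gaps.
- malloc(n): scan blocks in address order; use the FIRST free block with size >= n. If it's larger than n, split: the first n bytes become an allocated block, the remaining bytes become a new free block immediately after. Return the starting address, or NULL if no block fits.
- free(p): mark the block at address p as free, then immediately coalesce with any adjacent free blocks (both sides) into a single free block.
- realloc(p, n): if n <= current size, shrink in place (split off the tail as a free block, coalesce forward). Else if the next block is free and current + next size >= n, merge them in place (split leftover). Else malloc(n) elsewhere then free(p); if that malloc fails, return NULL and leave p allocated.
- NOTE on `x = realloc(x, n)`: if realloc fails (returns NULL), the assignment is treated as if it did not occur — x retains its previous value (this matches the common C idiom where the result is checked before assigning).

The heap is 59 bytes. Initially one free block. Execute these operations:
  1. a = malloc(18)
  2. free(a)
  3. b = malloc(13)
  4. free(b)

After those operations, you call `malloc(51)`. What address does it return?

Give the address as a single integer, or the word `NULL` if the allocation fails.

Answer: 0

Derivation:
Op 1: a = malloc(18) -> a = 0; heap: [0-17 ALLOC][18-58 FREE]
Op 2: free(a) -> (freed a); heap: [0-58 FREE]
Op 3: b = malloc(13) -> b = 0; heap: [0-12 ALLOC][13-58 FREE]
Op 4: free(b) -> (freed b); heap: [0-58 FREE]
malloc(51): first-fit scan over [0-58 FREE] -> 0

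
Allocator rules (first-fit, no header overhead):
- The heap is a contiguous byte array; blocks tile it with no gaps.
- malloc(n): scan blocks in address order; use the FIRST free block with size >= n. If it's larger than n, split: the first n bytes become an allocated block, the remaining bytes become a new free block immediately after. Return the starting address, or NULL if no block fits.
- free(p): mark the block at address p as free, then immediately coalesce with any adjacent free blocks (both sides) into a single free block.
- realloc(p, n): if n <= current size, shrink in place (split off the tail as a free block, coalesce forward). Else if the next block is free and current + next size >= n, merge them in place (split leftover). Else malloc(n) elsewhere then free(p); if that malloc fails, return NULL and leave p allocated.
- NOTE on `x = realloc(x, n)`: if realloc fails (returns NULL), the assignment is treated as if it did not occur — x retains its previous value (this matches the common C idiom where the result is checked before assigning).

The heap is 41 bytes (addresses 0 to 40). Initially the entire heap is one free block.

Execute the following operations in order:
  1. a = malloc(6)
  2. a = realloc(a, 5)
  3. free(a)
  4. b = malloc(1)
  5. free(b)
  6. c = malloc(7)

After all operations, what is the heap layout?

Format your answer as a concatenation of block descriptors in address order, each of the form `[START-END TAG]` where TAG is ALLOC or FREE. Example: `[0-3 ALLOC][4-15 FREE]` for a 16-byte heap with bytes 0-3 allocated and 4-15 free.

Answer: [0-6 ALLOC][7-40 FREE]

Derivation:
Op 1: a = malloc(6) -> a = 0; heap: [0-5 ALLOC][6-40 FREE]
Op 2: a = realloc(a, 5) -> a = 0; heap: [0-4 ALLOC][5-40 FREE]
Op 3: free(a) -> (freed a); heap: [0-40 FREE]
Op 4: b = malloc(1) -> b = 0; heap: [0-0 ALLOC][1-40 FREE]
Op 5: free(b) -> (freed b); heap: [0-40 FREE]
Op 6: c = malloc(7) -> c = 0; heap: [0-6 ALLOC][7-40 FREE]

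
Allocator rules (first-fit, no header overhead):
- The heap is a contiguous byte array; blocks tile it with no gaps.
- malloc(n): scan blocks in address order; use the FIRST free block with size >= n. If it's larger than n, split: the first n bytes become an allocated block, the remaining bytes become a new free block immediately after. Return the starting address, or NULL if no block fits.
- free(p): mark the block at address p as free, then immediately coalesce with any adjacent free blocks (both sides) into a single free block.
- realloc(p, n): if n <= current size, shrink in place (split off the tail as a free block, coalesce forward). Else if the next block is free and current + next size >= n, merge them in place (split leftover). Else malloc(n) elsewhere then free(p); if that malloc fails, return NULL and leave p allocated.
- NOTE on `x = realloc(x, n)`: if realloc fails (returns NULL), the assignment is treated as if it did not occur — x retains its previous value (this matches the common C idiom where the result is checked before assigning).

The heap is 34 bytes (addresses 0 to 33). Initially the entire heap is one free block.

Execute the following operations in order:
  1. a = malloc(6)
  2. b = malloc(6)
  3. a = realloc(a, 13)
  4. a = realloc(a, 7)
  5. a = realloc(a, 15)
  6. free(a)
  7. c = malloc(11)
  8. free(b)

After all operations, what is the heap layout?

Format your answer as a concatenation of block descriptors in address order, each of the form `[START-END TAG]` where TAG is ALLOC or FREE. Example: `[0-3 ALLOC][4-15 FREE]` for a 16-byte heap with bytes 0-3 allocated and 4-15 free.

Answer: [0-11 FREE][12-22 ALLOC][23-33 FREE]

Derivation:
Op 1: a = malloc(6) -> a = 0; heap: [0-5 ALLOC][6-33 FREE]
Op 2: b = malloc(6) -> b = 6; heap: [0-5 ALLOC][6-11 ALLOC][12-33 FREE]
Op 3: a = realloc(a, 13) -> a = 12; heap: [0-5 FREE][6-11 ALLOC][12-24 ALLOC][25-33 FREE]
Op 4: a = realloc(a, 7) -> a = 12; heap: [0-5 FREE][6-11 ALLOC][12-18 ALLOC][19-33 FREE]
Op 5: a = realloc(a, 15) -> a = 12; heap: [0-5 FREE][6-11 ALLOC][12-26 ALLOC][27-33 FREE]
Op 6: free(a) -> (freed a); heap: [0-5 FREE][6-11 ALLOC][12-33 FREE]
Op 7: c = malloc(11) -> c = 12; heap: [0-5 FREE][6-11 ALLOC][12-22 ALLOC][23-33 FREE]
Op 8: free(b) -> (freed b); heap: [0-11 FREE][12-22 ALLOC][23-33 FREE]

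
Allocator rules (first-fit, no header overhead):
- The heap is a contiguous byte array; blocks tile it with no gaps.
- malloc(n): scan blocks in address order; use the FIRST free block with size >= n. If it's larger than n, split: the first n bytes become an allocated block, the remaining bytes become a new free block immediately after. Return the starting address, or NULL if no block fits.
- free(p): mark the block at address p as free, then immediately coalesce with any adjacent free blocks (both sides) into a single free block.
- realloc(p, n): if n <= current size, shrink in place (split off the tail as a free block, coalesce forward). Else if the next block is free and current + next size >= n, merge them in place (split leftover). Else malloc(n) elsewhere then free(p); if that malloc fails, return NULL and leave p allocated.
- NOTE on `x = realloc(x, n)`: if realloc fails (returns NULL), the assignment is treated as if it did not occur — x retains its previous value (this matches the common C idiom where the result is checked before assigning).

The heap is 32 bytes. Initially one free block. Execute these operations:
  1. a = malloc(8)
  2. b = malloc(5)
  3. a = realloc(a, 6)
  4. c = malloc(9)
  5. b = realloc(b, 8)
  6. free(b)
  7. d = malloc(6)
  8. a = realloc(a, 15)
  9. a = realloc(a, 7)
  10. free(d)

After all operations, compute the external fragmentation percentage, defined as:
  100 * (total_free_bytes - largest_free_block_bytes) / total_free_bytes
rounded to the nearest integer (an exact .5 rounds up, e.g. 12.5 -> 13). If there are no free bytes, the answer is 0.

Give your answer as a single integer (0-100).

Answer: 19

Derivation:
Op 1: a = malloc(8) -> a = 0; heap: [0-7 ALLOC][8-31 FREE]
Op 2: b = malloc(5) -> b = 8; heap: [0-7 ALLOC][8-12 ALLOC][13-31 FREE]
Op 3: a = realloc(a, 6) -> a = 0; heap: [0-5 ALLOC][6-7 FREE][8-12 ALLOC][13-31 FREE]
Op 4: c = malloc(9) -> c = 13; heap: [0-5 ALLOC][6-7 FREE][8-12 ALLOC][13-21 ALLOC][22-31 FREE]
Op 5: b = realloc(b, 8) -> b = 22; heap: [0-5 ALLOC][6-12 FREE][13-21 ALLOC][22-29 ALLOC][30-31 FREE]
Op 6: free(b) -> (freed b); heap: [0-5 ALLOC][6-12 FREE][13-21 ALLOC][22-31 FREE]
Op 7: d = malloc(6) -> d = 6; heap: [0-5 ALLOC][6-11 ALLOC][12-12 FREE][13-21 ALLOC][22-31 FREE]
Op 8: a = realloc(a, 15) -> NULL (a unchanged); heap: [0-5 ALLOC][6-11 ALLOC][12-12 FREE][13-21 ALLOC][22-31 FREE]
Op 9: a = realloc(a, 7) -> a = 22; heap: [0-5 FREE][6-11 ALLOC][12-12 FREE][13-21 ALLOC][22-28 ALLOC][29-31 FREE]
Op 10: free(d) -> (freed d); heap: [0-12 FREE][13-21 ALLOC][22-28 ALLOC][29-31 FREE]
Free blocks: [13 3] total_free=16 largest=13 -> 100*(16-13)/16 = 300/16 = 18.75 -> rounds to 19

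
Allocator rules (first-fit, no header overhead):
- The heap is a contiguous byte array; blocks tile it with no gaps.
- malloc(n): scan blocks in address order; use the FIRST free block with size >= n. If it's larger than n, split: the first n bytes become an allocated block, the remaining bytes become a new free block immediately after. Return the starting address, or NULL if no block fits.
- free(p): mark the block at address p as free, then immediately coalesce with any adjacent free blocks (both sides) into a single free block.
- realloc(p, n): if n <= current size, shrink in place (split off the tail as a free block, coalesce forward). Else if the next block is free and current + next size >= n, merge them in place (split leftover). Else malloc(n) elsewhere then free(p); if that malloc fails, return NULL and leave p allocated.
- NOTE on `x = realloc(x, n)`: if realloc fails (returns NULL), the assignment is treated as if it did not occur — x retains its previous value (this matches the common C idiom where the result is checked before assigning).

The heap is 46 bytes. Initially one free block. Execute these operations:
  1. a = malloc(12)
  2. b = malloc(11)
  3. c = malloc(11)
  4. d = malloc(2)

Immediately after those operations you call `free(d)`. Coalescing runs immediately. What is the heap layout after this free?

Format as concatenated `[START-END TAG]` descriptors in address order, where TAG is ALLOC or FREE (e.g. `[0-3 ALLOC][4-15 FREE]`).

Answer: [0-11 ALLOC][12-22 ALLOC][23-33 ALLOC][34-45 FREE]

Derivation:
Op 1: a = malloc(12) -> a = 0; heap: [0-11 ALLOC][12-45 FREE]
Op 2: b = malloc(11) -> b = 12; heap: [0-11 ALLOC][12-22 ALLOC][23-45 FREE]
Op 3: c = malloc(11) -> c = 23; heap: [0-11 ALLOC][12-22 ALLOC][23-33 ALLOC][34-45 FREE]
Op 4: d = malloc(2) -> d = 34; heap: [0-11 ALLOC][12-22 ALLOC][23-33 ALLOC][34-35 ALLOC][36-45 FREE]
free(d): d = 34 -> block [34-35 ALLOC]; mark free, coalesce with adjacent free neighbors -> [0-11 ALLOC][12-22 ALLOC][23-33 ALLOC][34-45 FREE]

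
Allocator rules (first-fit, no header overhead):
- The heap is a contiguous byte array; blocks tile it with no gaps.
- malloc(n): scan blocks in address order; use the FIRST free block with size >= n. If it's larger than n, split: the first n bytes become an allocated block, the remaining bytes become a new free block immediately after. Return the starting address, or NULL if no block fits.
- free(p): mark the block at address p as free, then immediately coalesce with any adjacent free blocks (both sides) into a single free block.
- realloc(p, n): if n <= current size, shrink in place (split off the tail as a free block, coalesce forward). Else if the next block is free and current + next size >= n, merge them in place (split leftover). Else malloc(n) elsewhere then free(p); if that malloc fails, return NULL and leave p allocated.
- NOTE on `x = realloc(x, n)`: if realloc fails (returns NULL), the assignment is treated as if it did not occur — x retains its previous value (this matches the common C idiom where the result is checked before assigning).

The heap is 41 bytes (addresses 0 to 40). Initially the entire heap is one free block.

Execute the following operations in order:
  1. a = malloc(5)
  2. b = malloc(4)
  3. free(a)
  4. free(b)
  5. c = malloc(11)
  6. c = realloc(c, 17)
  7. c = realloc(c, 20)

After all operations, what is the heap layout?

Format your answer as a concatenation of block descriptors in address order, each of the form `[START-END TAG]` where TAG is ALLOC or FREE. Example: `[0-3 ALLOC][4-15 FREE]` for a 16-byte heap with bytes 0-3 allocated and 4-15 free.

Op 1: a = malloc(5) -> a = 0; heap: [0-4 ALLOC][5-40 FREE]
Op 2: b = malloc(4) -> b = 5; heap: [0-4 ALLOC][5-8 ALLOC][9-40 FREE]
Op 3: free(a) -> (freed a); heap: [0-4 FREE][5-8 ALLOC][9-40 FREE]
Op 4: free(b) -> (freed b); heap: [0-40 FREE]
Op 5: c = malloc(11) -> c = 0; heap: [0-10 ALLOC][11-40 FREE]
Op 6: c = realloc(c, 17) -> c = 0; heap: [0-16 ALLOC][17-40 FREE]
Op 7: c = realloc(c, 20) -> c = 0; heap: [0-19 ALLOC][20-40 FREE]

Answer: [0-19 ALLOC][20-40 FREE]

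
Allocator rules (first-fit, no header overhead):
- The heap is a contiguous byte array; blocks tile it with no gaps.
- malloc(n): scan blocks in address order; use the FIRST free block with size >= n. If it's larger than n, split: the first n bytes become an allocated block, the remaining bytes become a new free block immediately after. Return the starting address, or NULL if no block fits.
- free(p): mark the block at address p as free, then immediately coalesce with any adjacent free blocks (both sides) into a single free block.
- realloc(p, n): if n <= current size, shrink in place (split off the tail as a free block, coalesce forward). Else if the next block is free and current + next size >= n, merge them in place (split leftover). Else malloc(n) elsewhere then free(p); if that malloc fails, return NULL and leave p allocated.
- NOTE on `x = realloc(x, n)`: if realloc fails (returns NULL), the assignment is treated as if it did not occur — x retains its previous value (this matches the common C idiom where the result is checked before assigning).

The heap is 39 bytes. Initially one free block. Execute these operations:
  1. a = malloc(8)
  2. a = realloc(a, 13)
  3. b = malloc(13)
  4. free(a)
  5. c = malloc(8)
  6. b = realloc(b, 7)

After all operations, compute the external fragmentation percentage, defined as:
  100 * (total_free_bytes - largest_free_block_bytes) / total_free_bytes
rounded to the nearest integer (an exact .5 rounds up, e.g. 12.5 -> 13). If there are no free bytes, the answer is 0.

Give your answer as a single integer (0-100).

Op 1: a = malloc(8) -> a = 0; heap: [0-7 ALLOC][8-38 FREE]
Op 2: a = realloc(a, 13) -> a = 0; heap: [0-12 ALLOC][13-38 FREE]
Op 3: b = malloc(13) -> b = 13; heap: [0-12 ALLOC][13-25 ALLOC][26-38 FREE]
Op 4: free(a) -> (freed a); heap: [0-12 FREE][13-25 ALLOC][26-38 FREE]
Op 5: c = malloc(8) -> c = 0; heap: [0-7 ALLOC][8-12 FREE][13-25 ALLOC][26-38 FREE]
Op 6: b = realloc(b, 7) -> b = 13; heap: [0-7 ALLOC][8-12 FREE][13-19 ALLOC][20-38 FREE]
Free blocks: [5 19] total_free=24 largest=19 -> 100*(24-19)/24 = 500/24 ≈ 20.833 -> rounds to 21

Answer: 21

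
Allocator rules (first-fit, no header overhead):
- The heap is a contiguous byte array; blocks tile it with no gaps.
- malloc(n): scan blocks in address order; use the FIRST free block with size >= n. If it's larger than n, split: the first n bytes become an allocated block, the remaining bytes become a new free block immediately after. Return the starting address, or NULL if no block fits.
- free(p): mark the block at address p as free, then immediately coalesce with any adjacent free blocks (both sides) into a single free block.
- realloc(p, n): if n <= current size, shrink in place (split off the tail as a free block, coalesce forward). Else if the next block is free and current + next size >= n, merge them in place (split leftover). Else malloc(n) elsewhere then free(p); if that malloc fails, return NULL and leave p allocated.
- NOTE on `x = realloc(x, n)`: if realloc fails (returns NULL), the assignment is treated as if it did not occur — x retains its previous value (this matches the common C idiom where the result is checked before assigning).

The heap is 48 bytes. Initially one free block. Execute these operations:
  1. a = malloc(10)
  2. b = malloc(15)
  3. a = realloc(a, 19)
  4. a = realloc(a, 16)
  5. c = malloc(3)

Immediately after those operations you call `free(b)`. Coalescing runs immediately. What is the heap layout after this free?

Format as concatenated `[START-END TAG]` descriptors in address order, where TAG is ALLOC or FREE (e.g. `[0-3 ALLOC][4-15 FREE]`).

Answer: [0-2 ALLOC][3-24 FREE][25-40 ALLOC][41-47 FREE]

Derivation:
Op 1: a = malloc(10) -> a = 0; heap: [0-9 ALLOC][10-47 FREE]
Op 2: b = malloc(15) -> b = 10; heap: [0-9 ALLOC][10-24 ALLOC][25-47 FREE]
Op 3: a = realloc(a, 19) -> a = 25; heap: [0-9 FREE][10-24 ALLOC][25-43 ALLOC][44-47 FREE]
Op 4: a = realloc(a, 16) -> a = 25; heap: [0-9 FREE][10-24 ALLOC][25-40 ALLOC][41-47 FREE]
Op 5: c = malloc(3) -> c = 0; heap: [0-2 ALLOC][3-9 FREE][10-24 ALLOC][25-40 ALLOC][41-47 FREE]
free(b): b = 10 -> block [10-24 ALLOC]; mark free, coalesce with adjacent free neighbors -> [0-2 ALLOC][3-24 FREE][25-40 ALLOC][41-47 FREE]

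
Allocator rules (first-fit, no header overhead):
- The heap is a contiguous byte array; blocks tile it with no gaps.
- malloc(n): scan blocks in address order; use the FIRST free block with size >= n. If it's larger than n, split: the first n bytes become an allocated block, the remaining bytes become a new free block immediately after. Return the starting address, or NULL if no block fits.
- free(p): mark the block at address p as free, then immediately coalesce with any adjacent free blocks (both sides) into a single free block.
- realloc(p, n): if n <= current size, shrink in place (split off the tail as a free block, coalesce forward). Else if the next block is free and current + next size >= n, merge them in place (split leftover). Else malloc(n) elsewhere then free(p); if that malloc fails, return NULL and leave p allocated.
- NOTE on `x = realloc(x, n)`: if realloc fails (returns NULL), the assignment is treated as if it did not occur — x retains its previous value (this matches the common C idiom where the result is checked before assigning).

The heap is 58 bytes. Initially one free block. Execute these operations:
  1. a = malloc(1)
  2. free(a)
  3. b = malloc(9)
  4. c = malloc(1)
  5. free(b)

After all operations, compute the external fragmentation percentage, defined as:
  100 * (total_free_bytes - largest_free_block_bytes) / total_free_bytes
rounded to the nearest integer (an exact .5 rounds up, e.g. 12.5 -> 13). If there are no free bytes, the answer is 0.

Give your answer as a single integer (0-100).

Answer: 16

Derivation:
Op 1: a = malloc(1) -> a = 0; heap: [0-0 ALLOC][1-57 FREE]
Op 2: free(a) -> (freed a); heap: [0-57 FREE]
Op 3: b = malloc(9) -> b = 0; heap: [0-8 ALLOC][9-57 FREE]
Op 4: c = malloc(1) -> c = 9; heap: [0-8 ALLOC][9-9 ALLOC][10-57 FREE]
Op 5: free(b) -> (freed b); heap: [0-8 FREE][9-9 ALLOC][10-57 FREE]
Free blocks: [9 48] total_free=57 largest=48 -> 100*(57-48)/57 = 900/57 ≈ 15.789 -> rounds to 16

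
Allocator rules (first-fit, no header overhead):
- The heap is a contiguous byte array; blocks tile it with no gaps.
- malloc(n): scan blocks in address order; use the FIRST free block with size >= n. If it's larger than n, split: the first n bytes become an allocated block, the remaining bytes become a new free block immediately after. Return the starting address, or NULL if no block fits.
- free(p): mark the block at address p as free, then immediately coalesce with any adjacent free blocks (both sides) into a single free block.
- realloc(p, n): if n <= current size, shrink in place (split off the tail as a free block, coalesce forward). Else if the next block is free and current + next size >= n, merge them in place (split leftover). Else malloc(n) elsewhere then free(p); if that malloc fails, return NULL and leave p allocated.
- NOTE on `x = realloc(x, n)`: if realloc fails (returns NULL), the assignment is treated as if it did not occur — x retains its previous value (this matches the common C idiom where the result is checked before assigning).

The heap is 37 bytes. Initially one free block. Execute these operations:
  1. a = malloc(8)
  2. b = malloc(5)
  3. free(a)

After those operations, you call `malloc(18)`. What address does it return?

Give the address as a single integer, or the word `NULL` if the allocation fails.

Answer: 13

Derivation:
Op 1: a = malloc(8) -> a = 0; heap: [0-7 ALLOC][8-36 FREE]
Op 2: b = malloc(5) -> b = 8; heap: [0-7 ALLOC][8-12 ALLOC][13-36 FREE]
Op 3: free(a) -> (freed a); heap: [0-7 FREE][8-12 ALLOC][13-36 FREE]
malloc(18): first-fit scan over [0-7 FREE][8-12 ALLOC][13-36 FREE] -> 13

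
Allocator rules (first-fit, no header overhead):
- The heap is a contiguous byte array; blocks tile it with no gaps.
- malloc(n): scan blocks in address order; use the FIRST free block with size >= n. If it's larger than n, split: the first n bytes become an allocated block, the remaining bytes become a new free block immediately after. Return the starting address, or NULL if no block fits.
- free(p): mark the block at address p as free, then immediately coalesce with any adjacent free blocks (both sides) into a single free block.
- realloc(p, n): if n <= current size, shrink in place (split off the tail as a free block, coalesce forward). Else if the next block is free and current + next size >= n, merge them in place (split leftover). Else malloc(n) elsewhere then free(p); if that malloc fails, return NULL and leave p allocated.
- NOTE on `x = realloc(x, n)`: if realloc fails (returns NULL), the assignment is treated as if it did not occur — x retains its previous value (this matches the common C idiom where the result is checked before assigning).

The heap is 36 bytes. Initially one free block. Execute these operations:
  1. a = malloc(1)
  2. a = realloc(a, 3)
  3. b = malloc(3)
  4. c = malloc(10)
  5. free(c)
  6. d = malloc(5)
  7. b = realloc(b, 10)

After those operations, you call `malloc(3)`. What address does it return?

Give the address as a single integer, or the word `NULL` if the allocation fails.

Op 1: a = malloc(1) -> a = 0; heap: [0-0 ALLOC][1-35 FREE]
Op 2: a = realloc(a, 3) -> a = 0; heap: [0-2 ALLOC][3-35 FREE]
Op 3: b = malloc(3) -> b = 3; heap: [0-2 ALLOC][3-5 ALLOC][6-35 FREE]
Op 4: c = malloc(10) -> c = 6; heap: [0-2 ALLOC][3-5 ALLOC][6-15 ALLOC][16-35 FREE]
Op 5: free(c) -> (freed c); heap: [0-2 ALLOC][3-5 ALLOC][6-35 FREE]
Op 6: d = malloc(5) -> d = 6; heap: [0-2 ALLOC][3-5 ALLOC][6-10 ALLOC][11-35 FREE]
Op 7: b = realloc(b, 10) -> b = 11; heap: [0-2 ALLOC][3-5 FREE][6-10 ALLOC][11-20 ALLOC][21-35 FREE]
malloc(3): first-fit scan over [0-2 ALLOC][3-5 FREE][6-10 ALLOC][11-20 ALLOC][21-35 FREE] -> 3

Answer: 3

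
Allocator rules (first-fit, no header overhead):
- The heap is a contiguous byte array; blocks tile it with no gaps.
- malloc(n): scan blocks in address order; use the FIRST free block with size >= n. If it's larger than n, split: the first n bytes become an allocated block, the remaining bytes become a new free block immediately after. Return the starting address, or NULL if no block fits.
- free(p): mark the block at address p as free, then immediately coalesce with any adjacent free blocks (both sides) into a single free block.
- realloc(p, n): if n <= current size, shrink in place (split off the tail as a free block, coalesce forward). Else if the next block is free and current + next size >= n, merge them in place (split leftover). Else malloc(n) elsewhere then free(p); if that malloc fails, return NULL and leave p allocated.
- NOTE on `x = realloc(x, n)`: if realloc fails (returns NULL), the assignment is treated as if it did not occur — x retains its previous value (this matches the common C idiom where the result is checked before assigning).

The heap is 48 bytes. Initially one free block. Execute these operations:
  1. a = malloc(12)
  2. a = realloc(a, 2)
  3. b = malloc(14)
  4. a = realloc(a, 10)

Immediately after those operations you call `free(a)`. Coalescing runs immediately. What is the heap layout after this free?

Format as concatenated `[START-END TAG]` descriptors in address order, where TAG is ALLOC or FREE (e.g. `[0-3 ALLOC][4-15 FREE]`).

Answer: [0-1 FREE][2-15 ALLOC][16-47 FREE]

Derivation:
Op 1: a = malloc(12) -> a = 0; heap: [0-11 ALLOC][12-47 FREE]
Op 2: a = realloc(a, 2) -> a = 0; heap: [0-1 ALLOC][2-47 FREE]
Op 3: b = malloc(14) -> b = 2; heap: [0-1 ALLOC][2-15 ALLOC][16-47 FREE]
Op 4: a = realloc(a, 10) -> a = 16; heap: [0-1 FREE][2-15 ALLOC][16-25 ALLOC][26-47 FREE]
free(a): a = 16 -> block [16-25 ALLOC]; mark free, coalesce with adjacent free neighbors -> [0-1 FREE][2-15 ALLOC][16-47 FREE]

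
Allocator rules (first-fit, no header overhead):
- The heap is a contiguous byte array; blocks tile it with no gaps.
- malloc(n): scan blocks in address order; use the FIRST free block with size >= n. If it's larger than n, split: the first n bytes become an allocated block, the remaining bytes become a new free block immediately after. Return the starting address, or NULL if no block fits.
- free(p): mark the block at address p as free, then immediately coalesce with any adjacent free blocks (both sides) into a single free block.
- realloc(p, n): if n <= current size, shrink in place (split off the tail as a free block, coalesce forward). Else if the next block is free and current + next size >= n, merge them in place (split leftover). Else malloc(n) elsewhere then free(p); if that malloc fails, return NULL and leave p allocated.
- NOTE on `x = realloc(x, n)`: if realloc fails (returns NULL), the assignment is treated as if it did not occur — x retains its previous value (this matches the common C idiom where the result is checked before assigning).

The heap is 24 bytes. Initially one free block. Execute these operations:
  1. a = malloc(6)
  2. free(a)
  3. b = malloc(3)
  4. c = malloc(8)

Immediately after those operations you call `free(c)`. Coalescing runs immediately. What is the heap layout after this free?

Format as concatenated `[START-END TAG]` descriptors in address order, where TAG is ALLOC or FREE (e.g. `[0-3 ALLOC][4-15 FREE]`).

Op 1: a = malloc(6) -> a = 0; heap: [0-5 ALLOC][6-23 FREE]
Op 2: free(a) -> (freed a); heap: [0-23 FREE]
Op 3: b = malloc(3) -> b = 0; heap: [0-2 ALLOC][3-23 FREE]
Op 4: c = malloc(8) -> c = 3; heap: [0-2 ALLOC][3-10 ALLOC][11-23 FREE]
free(c): c = 3 -> block [3-10 ALLOC]; mark free, coalesce with adjacent free neighbors -> [0-2 ALLOC][3-23 FREE]

Answer: [0-2 ALLOC][3-23 FREE]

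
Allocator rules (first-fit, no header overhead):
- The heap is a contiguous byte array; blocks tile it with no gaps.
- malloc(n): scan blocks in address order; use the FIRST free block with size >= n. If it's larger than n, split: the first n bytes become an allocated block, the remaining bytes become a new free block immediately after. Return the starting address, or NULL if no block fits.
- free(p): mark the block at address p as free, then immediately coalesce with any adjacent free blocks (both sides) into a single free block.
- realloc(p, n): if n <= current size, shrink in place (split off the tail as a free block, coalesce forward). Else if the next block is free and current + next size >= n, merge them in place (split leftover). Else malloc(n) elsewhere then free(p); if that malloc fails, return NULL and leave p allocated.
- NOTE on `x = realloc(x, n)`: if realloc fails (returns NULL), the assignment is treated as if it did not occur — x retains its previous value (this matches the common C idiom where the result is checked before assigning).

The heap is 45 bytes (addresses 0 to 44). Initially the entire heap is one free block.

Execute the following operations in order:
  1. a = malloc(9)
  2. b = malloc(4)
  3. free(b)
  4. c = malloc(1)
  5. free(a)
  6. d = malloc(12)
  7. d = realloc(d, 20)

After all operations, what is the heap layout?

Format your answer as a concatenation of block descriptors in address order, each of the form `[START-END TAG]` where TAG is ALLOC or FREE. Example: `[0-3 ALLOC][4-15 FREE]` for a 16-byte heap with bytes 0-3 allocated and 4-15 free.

Op 1: a = malloc(9) -> a = 0; heap: [0-8 ALLOC][9-44 FREE]
Op 2: b = malloc(4) -> b = 9; heap: [0-8 ALLOC][9-12 ALLOC][13-44 FREE]
Op 3: free(b) -> (freed b); heap: [0-8 ALLOC][9-44 FREE]
Op 4: c = malloc(1) -> c = 9; heap: [0-8 ALLOC][9-9 ALLOC][10-44 FREE]
Op 5: free(a) -> (freed a); heap: [0-8 FREE][9-9 ALLOC][10-44 FREE]
Op 6: d = malloc(12) -> d = 10; heap: [0-8 FREE][9-9 ALLOC][10-21 ALLOC][22-44 FREE]
Op 7: d = realloc(d, 20) -> d = 10; heap: [0-8 FREE][9-9 ALLOC][10-29 ALLOC][30-44 FREE]

Answer: [0-8 FREE][9-9 ALLOC][10-29 ALLOC][30-44 FREE]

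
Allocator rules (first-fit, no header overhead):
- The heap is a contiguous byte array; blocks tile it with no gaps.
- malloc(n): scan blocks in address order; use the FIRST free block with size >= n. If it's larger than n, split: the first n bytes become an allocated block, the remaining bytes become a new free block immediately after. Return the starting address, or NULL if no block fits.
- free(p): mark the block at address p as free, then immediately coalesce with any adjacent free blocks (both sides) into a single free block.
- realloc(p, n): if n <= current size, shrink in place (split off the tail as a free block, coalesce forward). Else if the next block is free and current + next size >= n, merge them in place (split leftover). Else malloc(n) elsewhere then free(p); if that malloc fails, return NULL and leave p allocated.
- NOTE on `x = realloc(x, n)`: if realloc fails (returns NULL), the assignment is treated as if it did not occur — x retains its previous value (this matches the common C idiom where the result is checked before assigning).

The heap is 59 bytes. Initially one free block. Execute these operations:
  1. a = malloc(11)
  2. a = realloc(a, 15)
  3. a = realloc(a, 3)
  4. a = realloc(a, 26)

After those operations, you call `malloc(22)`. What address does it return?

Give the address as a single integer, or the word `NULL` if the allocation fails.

Op 1: a = malloc(11) -> a = 0; heap: [0-10 ALLOC][11-58 FREE]
Op 2: a = realloc(a, 15) -> a = 0; heap: [0-14 ALLOC][15-58 FREE]
Op 3: a = realloc(a, 3) -> a = 0; heap: [0-2 ALLOC][3-58 FREE]
Op 4: a = realloc(a, 26) -> a = 0; heap: [0-25 ALLOC][26-58 FREE]
malloc(22): first-fit scan over [0-25 ALLOC][26-58 FREE] -> 26

Answer: 26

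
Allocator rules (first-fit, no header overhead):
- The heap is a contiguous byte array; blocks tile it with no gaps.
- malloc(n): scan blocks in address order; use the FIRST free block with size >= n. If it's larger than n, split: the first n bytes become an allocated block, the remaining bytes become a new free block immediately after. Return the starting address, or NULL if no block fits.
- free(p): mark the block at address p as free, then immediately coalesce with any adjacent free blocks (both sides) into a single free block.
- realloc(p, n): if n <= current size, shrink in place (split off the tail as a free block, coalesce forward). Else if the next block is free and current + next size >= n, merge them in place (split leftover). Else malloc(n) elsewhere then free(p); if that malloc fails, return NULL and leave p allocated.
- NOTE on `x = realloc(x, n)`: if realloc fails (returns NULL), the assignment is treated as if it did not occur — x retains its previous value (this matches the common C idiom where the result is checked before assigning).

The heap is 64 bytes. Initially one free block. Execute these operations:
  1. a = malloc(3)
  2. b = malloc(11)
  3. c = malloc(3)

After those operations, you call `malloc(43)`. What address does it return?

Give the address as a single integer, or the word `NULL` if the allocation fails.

Op 1: a = malloc(3) -> a = 0; heap: [0-2 ALLOC][3-63 FREE]
Op 2: b = malloc(11) -> b = 3; heap: [0-2 ALLOC][3-13 ALLOC][14-63 FREE]
Op 3: c = malloc(3) -> c = 14; heap: [0-2 ALLOC][3-13 ALLOC][14-16 ALLOC][17-63 FREE]
malloc(43): first-fit scan over [0-2 ALLOC][3-13 ALLOC][14-16 ALLOC][17-63 FREE] -> 17

Answer: 17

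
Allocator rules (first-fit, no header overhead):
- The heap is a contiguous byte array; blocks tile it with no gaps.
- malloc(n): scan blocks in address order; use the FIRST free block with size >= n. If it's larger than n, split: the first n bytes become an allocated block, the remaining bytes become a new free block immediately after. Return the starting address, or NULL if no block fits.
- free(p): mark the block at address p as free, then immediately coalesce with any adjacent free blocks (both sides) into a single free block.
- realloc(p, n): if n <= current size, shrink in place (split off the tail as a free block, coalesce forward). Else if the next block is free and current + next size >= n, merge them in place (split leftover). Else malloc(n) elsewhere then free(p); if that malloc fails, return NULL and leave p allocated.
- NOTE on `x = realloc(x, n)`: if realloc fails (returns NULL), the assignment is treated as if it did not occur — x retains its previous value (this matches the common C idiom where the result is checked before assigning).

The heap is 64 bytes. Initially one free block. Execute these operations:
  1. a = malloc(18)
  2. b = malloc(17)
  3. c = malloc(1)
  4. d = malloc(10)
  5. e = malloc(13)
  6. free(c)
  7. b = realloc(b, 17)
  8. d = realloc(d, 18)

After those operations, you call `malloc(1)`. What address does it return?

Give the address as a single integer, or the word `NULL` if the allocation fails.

Op 1: a = malloc(18) -> a = 0; heap: [0-17 ALLOC][18-63 FREE]
Op 2: b = malloc(17) -> b = 18; heap: [0-17 ALLOC][18-34 ALLOC][35-63 FREE]
Op 3: c = malloc(1) -> c = 35; heap: [0-17 ALLOC][18-34 ALLOC][35-35 ALLOC][36-63 FREE]
Op 4: d = malloc(10) -> d = 36; heap: [0-17 ALLOC][18-34 ALLOC][35-35 ALLOC][36-45 ALLOC][46-63 FREE]
Op 5: e = malloc(13) -> e = 46; heap: [0-17 ALLOC][18-34 ALLOC][35-35 ALLOC][36-45 ALLOC][46-58 ALLOC][59-63 FREE]
Op 6: free(c) -> (freed c); heap: [0-17 ALLOC][18-34 ALLOC][35-35 FREE][36-45 ALLOC][46-58 ALLOC][59-63 FREE]
Op 7: b = realloc(b, 17) -> b = 18; heap: [0-17 ALLOC][18-34 ALLOC][35-35 FREE][36-45 ALLOC][46-58 ALLOC][59-63 FREE]
Op 8: d = realloc(d, 18) -> NULL (d unchanged); heap: [0-17 ALLOC][18-34 ALLOC][35-35 FREE][36-45 ALLOC][46-58 ALLOC][59-63 FREE]
malloc(1): first-fit scan over [0-17 ALLOC][18-34 ALLOC][35-35 FREE][36-45 ALLOC][46-58 ALLOC][59-63 FREE] -> 35

Answer: 35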